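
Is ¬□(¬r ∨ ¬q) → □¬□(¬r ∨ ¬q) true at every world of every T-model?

No, not valid

Tableau for the negation ¬(¬□(¬r ∨ ¬q) → □¬□(¬r ∨ ¬q)):
1. ¬(¬□(¬r ∨ ¬q) → □¬□(¬r ∨ ¬q)), w0
2. ¬□(¬r ∨ ¬q), w0
3. ¬□¬□(¬r ∨ ¬q), w0
4. ¬(¬r ∨ ¬q), w1
5. r, w1
6. q, w1
7. □(¬r ∨ ¬q), w2
8. ¬r ∨ ¬q, w2
9. ¬q, w2
Accessibility: w0Rw0, w0Rw1, w0Rw2, w1Rw1, w2Rw2
The negation has an open branch (countermodel exists).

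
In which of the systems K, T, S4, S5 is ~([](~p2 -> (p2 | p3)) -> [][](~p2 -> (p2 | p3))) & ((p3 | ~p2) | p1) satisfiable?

K, T

T-tableau for the formula:
1. ~([](~p2 -> (p2 | p3)) -> [][](~p2 -> (p2 | p3))) & ((p3 | ~p2) | p1), w0
2. ~([](~p2 -> (p2 | p3)) -> [][](~p2 -> (p2 | p3))), w0
3. (p3 | ~p2) | p1, w0
4. [](~p2 -> (p2 | p3)), w0
5. ~[][](~p2 -> (p2 | p3)), w0
6. ~p2 -> (p2 | p3), w0
7. p1, w0
8. p2 | p3, w0
9. p3, w0
10. ~[](~p2 -> (p2 | p3)), w1
11. ~p2 -> (p2 | p3), w1
12. p2 | p3, w1
13. p3, w1
14. ~(~p2 -> (p2 | p3)), w2
15. ~p2, w2
16. ~(p2 | p3), w2
17. ~p3, w2
Accessibility: w0Rw0, w0Rw1, w1Rw1, w1Rw2, w2Rw2
Complete open branch: satisfiable in T, hence also in K (this T-model is also a K-model).
S4-tableau for the formula:
1. ~([](~p2 -> (p2 | p3)) -> [][](~p2 -> (p2 | p3))) & ((p3 | ~p2) | p1), w0
2. ~([](~p2 -> (p2 | p3)) -> [][](~p2 -> (p2 | p3))), w0
3. (p3 | ~p2) | p1, w0
4. [](~p2 -> (p2 | p3)), w0
5. ~[][](~p2 -> (p2 | p3)), w0
6. ~p2 -> (p2 | p3), w0
7. p3 | ~p2, w0
8. p2 | p3, w0
9. ~p2, w0
10. p3, w0
11. ~[](~p2 -> (p2 | p3)), w1
12. ~p2 -> (p2 | p3), w1
13. p2 | p3, w1
14. p3, w1
15. ~(~p2 -> (p2 | p3)), w2
16. ~p2, w2
17. ~(p2 | p3), w2
18. ~p3, w2
19. ~p2 -> (p2 | p3), w2
20. p2 | p3, w2
21. p3, w2
Accessibility: w0Rw0, w0Rw1, w0Rw2, w1Rw1, w1Rw2, w2Rw2
Branch closes: p3 and ~p3 both at w2.
Every branch closes (one shown): unsatisfiable in S4, hence also in S5 (every S5-frame is an S4-frame).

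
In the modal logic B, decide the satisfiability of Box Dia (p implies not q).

Satisfiable (open branch found)

1. Box Dia (p implies not q), u
2. Dia (p implies not q), u   [Box-rule on 1 via uRu]
3. p implies not q, v   [Dia-rule on 2: fresh world v, uRv]
4. Dia (p implies not q), v   [Box-rule on 1 via uRv]
5. not q, v   [implies-rule on 3 (branches; this branch)]
6. p implies not q, w   [Dia-rule on 4: fresh world w, vRw]
7. not q, w   [implies-rule on 6 (branches; this branch)]
Accessibility: uRu, uRv, vRu, vRv, vRw, wRv, wRw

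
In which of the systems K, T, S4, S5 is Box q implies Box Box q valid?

S4-tableau for the negation not (Box q implies Box Box q):
1. not (Box q implies Box Box q), 0
2. Box q, 0
3. not Box Box q, 0
4. q, 0
5. not Box q, 1
6. q, 1
7. not q, 2
8. q, 2
Accessibility: 0R0, 0R1, 0R2, 1R1, 1R2, 2R2
Branch closes: q and not q both at 2.
Every branch closes (one shown): valid in S4, hence also in S5 (every theorem of S4 is a theorem of S5).
T-tableau for the negation not (Box q implies Box Box q):
1. not (Box q implies Box Box q), 0
2. Box q, 0
3. not Box Box q, 0
4. q, 0
5. not Box q, 1
6. q, 1
7. not q, 2
Accessibility: 0R0, 0R1, 1R1, 1R2, 2R2
Complete open branch: countermodel on a T-frame, so not valid in T, nor in K (the same frame is also a K-frame).

S4, S5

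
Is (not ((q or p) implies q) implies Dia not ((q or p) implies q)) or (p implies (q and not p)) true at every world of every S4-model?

Tableau for the negation not ((not ((q or p) implies q) implies Dia not ((q or p) implies q)) or (p implies (q and not p))):
1. not ((not ((q or p) implies q) implies Dia not ((q or p) implies q)) or (p implies (q and not p))), 0
2. not (not ((q or p) implies q) implies Dia not ((q or p) implies q)), 0   [neg-or-rule on 1]
3. not (p implies (q and not p)), 0   [neg-or-rule on 1]
4. not ((q or p) implies q), 0   [neg-implies-rule on 2]
5. not Dia not ((q or p) implies q), 0   [neg-implies-rule on 2]
6. p, 0   [neg-implies-rule on 3]
7. not (q and not p), 0   [neg-implies-rule on 3]
8. q or p, 0   [neg-implies-rule on 4]
9. not q, 0   [neg-implies-rule on 4]
10. (q or p) implies q, 0   [neg-Dia-rule on 5 via 0R0]
11. not (q or p), 0   [implies-rule on 10 (branches; this branch)]
12. not p, 0   [neg-or-rule on 11]
Accessibility: 0R0
Branch closes: p and not p both at 0.
All branches of the negation close; one closing branch shown above.

Valid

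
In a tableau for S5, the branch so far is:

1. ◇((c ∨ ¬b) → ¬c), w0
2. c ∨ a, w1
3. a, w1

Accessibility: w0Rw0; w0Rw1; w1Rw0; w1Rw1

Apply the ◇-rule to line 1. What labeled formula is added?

a fresh world w2 with w0Rw2, and (c ∨ ¬b) → ¬c at w2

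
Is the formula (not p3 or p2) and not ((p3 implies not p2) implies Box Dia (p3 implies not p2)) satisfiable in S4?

1. (not p3 or p2) and not ((p3 implies not p2) implies Box Dia (p3 implies not p2)), w0
2. not p3 or p2, w0   [and-rule on 1]
3. not ((p3 implies not p2) implies Box Dia (p3 implies not p2)), w0   [and-rule on 1]
4. p3 implies not p2, w0   [neg-implies-rule on 3]
5. not Box Dia (p3 implies not p2), w0   [neg-implies-rule on 3]
6. p2, w0   [or-rule on 2 (branches; this branch)]
7. not p3, w0   [implies-rule on 4 (branches; this branch)]
8. not Dia (p3 implies not p2), w1   [neg-Box-rule on 5: fresh world w1, w0Rw1]
9. not (p3 implies not p2), w1   [neg-Dia-rule on 8 via w1Rw1]
10. p3, w1   [neg-implies-rule on 9]
11. p2, w1   [neg-implies-rule on 9]
Accessibility: w0Rw0, w0Rw1, w1Rw1

Satisfiable (open branch found)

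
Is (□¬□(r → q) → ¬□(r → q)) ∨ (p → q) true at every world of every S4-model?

Tableau for the negation ¬((□¬□(r → q) → ¬□(r → q)) ∨ (p → q)):
1. ¬((□¬□(r → q) → ¬□(r → q)) ∨ (p → q)), 0
2. ¬(□¬□(r → q) → ¬□(r → q)), 0   [¬∨-rule on 1]
3. ¬(p → q), 0   [¬∨-rule on 1]
4. □¬□(r → q), 0   [¬→-rule on 2]
5. □(r → q), 0   [¬→-rule on 2]
6. p, 0   [¬→-rule on 3]
7. ¬q, 0   [¬→-rule on 3]
8. ¬□(r → q), 0   [□-rule on 4 via 0R0]
9. r → q, 0   [□-rule on 5 via 0R0]
10. ¬r, 0   [→-rule on 9 (branches; this branch)]
11. ¬(r → q), 1   [¬□-rule on 8: fresh world 1, 0R1]
12. r, 1   [¬→-rule on 11]
13. ¬q, 1   [¬→-rule on 11]
14. ¬□(r → q), 1   [□-rule on 4 via 0R1]
15. r → q, 1   [□-rule on 5 via 0R1]
16. q, 1   [→-rule on 15 (branches; this branch)]
Accessibility: 0R0, 0R1, 1R1
Branch closes: q and ¬q both at 1.
Every branch of the negation's tableau closes; the branch above is one of them.

Yes, valid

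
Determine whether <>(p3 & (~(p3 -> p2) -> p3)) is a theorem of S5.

No, not valid

Tableau for the negation ~<>(p3 & (~(p3 -> p2) -> p3)):
1. ~<>(p3 & (~(p3 -> p2) -> p3)), 0
2. ~(p3 & (~(p3 -> p2) -> p3)), 0
3. ~p3, 0
Accessibility: 0R0
The negation has an open branch (countermodel exists).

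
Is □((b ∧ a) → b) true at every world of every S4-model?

Tableau for the negation ¬□((b ∧ a) → b):
1. ¬□((b ∧ a) → b), w0
2. ¬((b ∧ a) → b), w1   [¬□-rule on 1: fresh world w1, w0Rw1]
3. b ∧ a, w1   [¬→-rule on 2]
4. ¬b, w1   [¬→-rule on 2]
5. b, w1   [∧-rule on 3]
6. a, w1   [∧-rule on 3]
Accessibility: w0Rw0, w0Rw1, w1Rw1
Branch closes: b and ¬b both at w1.
Every branch of the negation's tableau closes; the branch above is one of them.

Valid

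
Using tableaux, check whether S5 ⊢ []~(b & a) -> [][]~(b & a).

Tableau for the negation ~([]~(b & a) -> [][]~(b & a)):
1. ~([]~(b & a) -> [][]~(b & a)), u
2. []~(b & a), u
3. ~[][]~(b & a), u
4. ~(b & a), u
5. ~a, u
6. ~[]~(b & a), v
7. ~(b & a), v
8. ~a, v
9. b & a, w
10. b, w
11. a, w
12. ~(b & a), w
13. ~a, w
Accessibility: uRu, uRv, uRw, vRu, vRv, vRw, wRu, wRv, wRw
Branch closes: a and ~a both at w.
Every branch of the negation's tableau closes; the branch above is one of them.

Valid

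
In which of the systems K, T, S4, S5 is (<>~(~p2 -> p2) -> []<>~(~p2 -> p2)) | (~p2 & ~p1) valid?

S5

S5-tableau for the negation ~((<>~(~p2 -> p2) -> []<>~(~p2 -> p2)) | (~p2 & ~p1)):
1. ~((<>~(~p2 -> p2) -> []<>~(~p2 -> p2)) | (~p2 & ~p1)), u
2. ~(<>~(~p2 -> p2) -> []<>~(~p2 -> p2)), u
3. ~(~p2 & ~p1), u
4. <>~(~p2 -> p2), u
5. ~[]<>~(~p2 -> p2), u
6. p1, u
7. ~(~p2 -> p2), v
8. ~p2, v
9. ~<>~(~p2 -> p2), w
10. ~p2 -> p2, u
11. ~p2 -> p2, v
12. ~p2 -> p2, w
13. p2, u
14. p2, v
Accessibility: uRu, uRv, uRw, vRu, vRv, vRw, wRu, wRv, wRw
Branch closes: p2 and ~p2 both at v.
Every branch closes (one shown): valid in S5.
S4-tableau for the negation ~((<>~(~p2 -> p2) -> []<>~(~p2 -> p2)) | (~p2 & ~p1)):
1. ~((<>~(~p2 -> p2) -> []<>~(~p2 -> p2)) | (~p2 & ~p1)), u
2. ~(<>~(~p2 -> p2) -> []<>~(~p2 -> p2)), u
3. ~(~p2 & ~p1), u
4. <>~(~p2 -> p2), u
5. ~[]<>~(~p2 -> p2), u
6. p1, u
7. ~(~p2 -> p2), v
8. ~p2, v
9. ~<>~(~p2 -> p2), w
10. ~p2 -> p2, w
11. p2, w
Accessibility: uRu, uRv, uRw, vRv, wRw
Complete open branch: countermodel on an S4-frame, so not valid in S4, nor in K, T (the same frame is also a K-frame and a T-frame).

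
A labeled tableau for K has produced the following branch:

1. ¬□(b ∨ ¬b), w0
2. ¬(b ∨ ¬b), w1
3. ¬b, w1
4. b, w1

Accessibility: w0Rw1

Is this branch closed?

Both b and ¬b appear at w1.

Closed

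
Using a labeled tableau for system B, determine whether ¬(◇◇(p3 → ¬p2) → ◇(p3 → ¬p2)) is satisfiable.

Satisfiable (open branch found)

1. ¬(◇◇(p3 → ¬p2) → ◇(p3 → ¬p2)), 0
2. ◇◇(p3 → ¬p2), 0
3. ¬◇(p3 → ¬p2), 0
4. ¬(p3 → ¬p2), 0
5. p3, 0
6. p2, 0
7. ◇(p3 → ¬p2), 1
8. ¬(p3 → ¬p2), 1
9. p3, 1
10. p2, 1
11. p3 → ¬p2, 2
12. ¬p2, 2
Accessibility: 0R0, 0R1, 1R0, 1R1, 1R2, 2R1, 2R2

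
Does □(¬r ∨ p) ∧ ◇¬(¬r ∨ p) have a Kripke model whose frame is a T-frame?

Unsatisfiable

1. □(¬r ∨ p) ∧ ◇¬(¬r ∨ p), 0
2. □(¬r ∨ p), 0
3. ◇¬(¬r ∨ p), 0
4. ¬r ∨ p, 0
5. p, 0
6. ¬(¬r ∨ p), 1
7. r, 1
8. ¬p, 1
9. ¬r ∨ p, 1
10. p, 1
Accessibility: 0R0, 0R1, 1R1
Branch closes: p and ¬p both at 1.
All branches of the tableau close; one closing branch shown above.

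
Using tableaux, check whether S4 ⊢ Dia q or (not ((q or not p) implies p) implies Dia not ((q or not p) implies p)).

Valid

Tableau for the negation not (Dia q or (not ((q or not p) implies p) implies Dia not ((q or not p) implies p))):
1. not (Dia q or (not ((q or not p) implies p) implies Dia not ((q or not p) implies p))), w0
2. not Dia q, w0
3. not (not ((q or not p) implies p) implies Dia not ((q or not p) implies p)), w0
4. not ((q or not p) implies p), w0
5. not Dia not ((q or not p) implies p), w0
6. q or not p, w0
7. not p, w0
8. not q, w0
9. (q or not p) implies p, w0
10. not (q or not p), w0
11. p, w0
Accessibility: w0Rw0
Branch closes: p and not p both at w0.
Every branch of the negation's tableau closes; the branch above is one of them.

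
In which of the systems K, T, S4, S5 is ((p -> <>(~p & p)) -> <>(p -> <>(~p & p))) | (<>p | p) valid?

T, S4, S5

T-tableau for the negation ~(((p -> <>(~p & p)) -> <>(p -> <>(~p & p))) | (<>p | p)):
1. ~(((p -> <>(~p & p)) -> <>(p -> <>(~p & p))) | (<>p | p)), w0
2. ~((p -> <>(~p & p)) -> <>(p -> <>(~p & p))), w0   [~|-rule on 1]
3. ~(<>p | p), w0   [~|-rule on 1]
4. p -> <>(~p & p), w0   [~->-rule on 2]
5. ~<>(p -> <>(~p & p)), w0   [~->-rule on 2]
6. ~<>p, w0   [~|-rule on 3]
7. ~p, w0   [~|-rule on 3]
8. ~(p -> <>(~p & p)), w0   [~<>-rule on 5 via w0Rw0]
9. p, w0   [~->-rule on 8]
10. ~<>(~p & p), w0   [~->-rule on 8]
Accessibility: w0Rw0
Branch closes: p and ~p both at w0.
Every branch closes (one shown): valid in T, hence also in S4, S5 (every theorem of T is a theorem of S4 and S5).
K-tableau for the negation ~(((p -> <>(~p & p)) -> <>(p -> <>(~p & p))) | (<>p | p)):
1. ~(((p -> <>(~p & p)) -> <>(p -> <>(~p & p))) | (<>p | p)), w0
2. ~((p -> <>(~p & p)) -> <>(p -> <>(~p & p))), w0   [~|-rule on 1]
3. ~(<>p | p), w0   [~|-rule on 1]
4. p -> <>(~p & p), w0   [~->-rule on 2]
5. ~<>(p -> <>(~p & p)), w0   [~->-rule on 2]
6. ~<>p, w0   [~|-rule on 3]
7. ~p, w0   [~|-rule on 3]
Complete open branch: countermodel on a K-frame, so not valid in K.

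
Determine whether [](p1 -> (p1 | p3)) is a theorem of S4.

Tableau for the negation ~[](p1 -> (p1 | p3)):
1. ~[](p1 -> (p1 | p3)), u
2. ~(p1 -> (p1 | p3)), v   [~[]-rule on 1: fresh world v, uRv]
3. p1, v   [~->-rule on 2]
4. ~(p1 | p3), v   [~->-rule on 2]
5. ~p1, v   [~|-rule on 4]
6. ~p3, v   [~|-rule on 4]
Accessibility: uRu, uRv, vRv
Branch closes: p1 and ~p1 both at v.
Every branch of the negation's tableau closes; the branch above is one of them.

Valid in S4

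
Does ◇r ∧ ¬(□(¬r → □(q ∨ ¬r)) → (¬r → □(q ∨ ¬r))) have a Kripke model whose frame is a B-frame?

Unsatisfiable (every branch closes)

1. ◇r ∧ ¬(□(¬r → □(q ∨ ¬r)) → (¬r → □(q ∨ ¬r))), w0
2. ◇r, w0
3. ¬(□(¬r → □(q ∨ ¬r)) → (¬r → □(q ∨ ¬r))), w0
4. □(¬r → □(q ∨ ¬r)), w0
5. ¬(¬r → □(q ∨ ¬r)), w0
6. ¬r, w0
7. ¬□(q ∨ ¬r), w0
8. ¬r → □(q ∨ ¬r), w0
9. □(q ∨ ¬r), w0
10. q ∨ ¬r, w0
11. r, w1
12. ¬r → □(q ∨ ¬r), w1
13. q ∨ ¬r, w1
14. □(q ∨ ¬r), w1
15. q, w1
16. ¬(q ∨ ¬r), w2
17. ¬q, w2
18. r, w2
19. ¬r → □(q ∨ ¬r), w2
20. q ∨ ¬r, w2
21. □(q ∨ ¬r), w2
22. ¬r, w2
Accessibility: w0Rw0, w0Rw1, w0Rw2, w1Rw0, w1Rw1, w2Rw0, w2Rw2
Branch closes: r and ¬r both at w2.
(One branch shown.) All branches close.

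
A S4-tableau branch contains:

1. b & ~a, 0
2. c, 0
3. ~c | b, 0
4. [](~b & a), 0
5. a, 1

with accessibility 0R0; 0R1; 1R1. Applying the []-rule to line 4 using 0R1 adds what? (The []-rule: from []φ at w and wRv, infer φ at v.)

~b & a, 1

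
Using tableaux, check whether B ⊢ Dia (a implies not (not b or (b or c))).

Invalid (countermodel exists)

Tableau for the negation not Dia (a implies not (not b or (b or c))):
1. not Dia (a implies not (not b or (b or c))), 0
2. not (a implies not (not b or (b or c))), 0
3. a, 0
4. not b or (b or c), 0
5. b or c, 0
6. c, 0
Accessibility: 0R0
The negation has an open branch (countermodel exists).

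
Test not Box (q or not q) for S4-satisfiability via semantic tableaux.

Unsatisfiable (every branch closes)

1. not Box (q or not q), u
2. not (q or not q), v
3. not q, v
4. q, v
Accessibility: uRu, uRv, vRv
Branch closes: q and not q both at v.
All branches of the tableau close; one closing branch shown above.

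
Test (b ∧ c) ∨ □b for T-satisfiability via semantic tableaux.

1. (b ∧ c) ∨ □b, 0
2. □b, 0   [∨-rule on 1 (branches; this branch)]
3. b, 0   [□-rule on 2 via 0R0]
Accessibility: 0R0

Satisfiable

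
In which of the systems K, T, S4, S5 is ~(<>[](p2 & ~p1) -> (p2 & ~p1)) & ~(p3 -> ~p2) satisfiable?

S5-tableau for the formula:
1. ~(<>[](p2 & ~p1) -> (p2 & ~p1)) & ~(p3 -> ~p2), u
2. ~(<>[](p2 & ~p1) -> (p2 & ~p1)), u
3. ~(p3 -> ~p2), u
4. <>[](p2 & ~p1), u
5. ~(p2 & ~p1), u
6. p3, u
7. p2, u
8. p1, u
9. [](p2 & ~p1), v
10. p2 & ~p1, u
11. ~p1, u
Accessibility: uRu, uRv, vRu, vRv
Branch closes: p1 and ~p1 both at u.
Every branch closes (one shown): unsatisfiable in S5.
S4-tableau for the formula:
1. ~(<>[](p2 & ~p1) -> (p2 & ~p1)) & ~(p3 -> ~p2), u
2. ~(<>[](p2 & ~p1) -> (p2 & ~p1)), u
3. ~(p3 -> ~p2), u
4. <>[](p2 & ~p1), u
5. ~(p2 & ~p1), u
6. p3, u
7. p2, u
8. p1, u
9. [](p2 & ~p1), v
10. p2 & ~p1, v
11. p2, v
12. ~p1, v
Accessibility: uRu, uRv, vRv
Complete open branch: satisfiable in S4, hence also in K, T (this S4-model is also a K-model and a T-model).

K, T, S4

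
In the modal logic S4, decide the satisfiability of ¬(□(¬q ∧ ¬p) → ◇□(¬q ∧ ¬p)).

1. ¬(□(¬q ∧ ¬p) → ◇□(¬q ∧ ¬p)), 0
2. □(¬q ∧ ¬p), 0   [¬→-rule on 1]
3. ¬◇□(¬q ∧ ¬p), 0   [¬→-rule on 1]
4. ¬q ∧ ¬p, 0   [□-rule on 2 via 0R0]
5. ¬q, 0   [∧-rule on 4]
6. ¬p, 0   [∧-rule on 4]
7. ¬□(¬q ∧ ¬p), 0   [¬◇-rule on 3 via 0R0]
8. ¬(¬q ∧ ¬p), 1   [¬□-rule on 7: fresh world 1, 0R1]
9. ¬q ∧ ¬p, 1   [□-rule on 2 via 0R1]
10. ¬q, 1   [∧-rule on 9]
11. ¬p, 1   [∧-rule on 9]
12. ¬□(¬q ∧ ¬p), 1   [¬◇-rule on 3 via 0R1]
13. p, 1   [¬∧-rule on 8 (branches; this branch)]
Accessibility: 0R0, 0R1, 1R1
Branch closes: p and ¬p both at 1.
Every branch closes; the branch above is one of them.

Unsatisfiable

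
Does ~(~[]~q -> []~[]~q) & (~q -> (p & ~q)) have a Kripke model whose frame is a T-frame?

Satisfiable (open branch found)

1. ~(~[]~q -> []~[]~q) & (~q -> (p & ~q)), w0
2. ~(~[]~q -> []~[]~q), w0
3. ~q -> (p & ~q), w0
4. ~[]~q, w0
5. ~[]~[]~q, w0
6. p & ~q, w0
7. p, w0
8. ~q, w0
9. q, w1
10. []~q, w2
11. ~q, w2
Accessibility: w0Rw0, w0Rw1, w0Rw2, w1Rw1, w2Rw2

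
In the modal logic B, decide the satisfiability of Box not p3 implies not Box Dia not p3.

1. Box not p3 implies not Box Dia not p3, 0
2. not Box Dia not p3, 0
3. not Dia not p3, 1
4. p3, 0
5. p3, 1
Accessibility: 0R0, 0R1, 1R0, 1R1

Satisfiable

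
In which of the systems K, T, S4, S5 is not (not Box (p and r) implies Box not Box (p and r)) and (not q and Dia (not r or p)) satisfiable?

K, T, S4

S5-tableau for the formula:
1. not (not Box (p and r) implies Box not Box (p and r)) and (not q and Dia (not r or p)), 0
2. not (not Box (p and r) implies Box not Box (p and r)), 0   [and-rule on 1]
3. not q and Dia (not r or p), 0   [and-rule on 1]
4. not Box (p and r), 0   [neg-implies-rule on 2]
5. not Box not Box (p and r), 0   [neg-implies-rule on 2]
6. not q, 0   [and-rule on 3]
7. Dia (not r or p), 0   [and-rule on 3]
8. not (p and r), 1   [neg-Box-rule on 4: fresh world 1, 0R1]
9. not r, 1   [neg-and-rule on 8 (branches; this branch)]
10. Box (p and r), 2   [neg-Box-rule on 5: fresh world 2, 0R2]
11. p and r, 0   [Box-rule on 10 via 2R0]
12. p, 0   [and-rule on 11]
13. r, 0   [and-rule on 11]
14. p and r, 1   [Box-rule on 10 via 2R1]
15. p, 1   [and-rule on 14]
16. r, 1   [and-rule on 14]
Accessibility: 0R0, 0R1, 0R2, 1R0, 1R1, 1R2, 2R0, 2R1, 2R2
Branch closes: r and not r both at 1.
Every branch closes (one shown): unsatisfiable in S5.
S4-tableau for the formula:
1. not (not Box (p and r) implies Box not Box (p and r)) and (not q and Dia (not r or p)), 0
2. not (not Box (p and r) implies Box not Box (p and r)), 0   [and-rule on 1]
3. not q and Dia (not r or p), 0   [and-rule on 1]
4. not Box (p and r), 0   [neg-implies-rule on 2]
5. not Box not Box (p and r), 0   [neg-implies-rule on 2]
6. not q, 0   [and-rule on 3]
7. Dia (not r or p), 0   [and-rule on 3]
8. not (p and r), 1   [neg-Box-rule on 4: fresh world 1, 0R1]
9. not r, 1   [neg-and-rule on 8 (branches; this branch)]
10. Box (p and r), 2   [neg-Box-rule on 5: fresh world 2, 0R2]
11. p and r, 2   [Box-rule on 10 via 2R2]
12. p, 2   [and-rule on 11]
13. r, 2   [and-rule on 11]
14. not r or p, 3   [Dia-rule on 7: fresh world 3, 0R3]
15. p, 3   [or-rule on 14 (branches; this branch)]
Accessibility: 0R0, 0R1, 0R2, 0R3, 1R1, 2R2, 3R3
Complete open branch: satisfiable in S4, hence also in K, T (this S4-model is also a K-model and a T-model).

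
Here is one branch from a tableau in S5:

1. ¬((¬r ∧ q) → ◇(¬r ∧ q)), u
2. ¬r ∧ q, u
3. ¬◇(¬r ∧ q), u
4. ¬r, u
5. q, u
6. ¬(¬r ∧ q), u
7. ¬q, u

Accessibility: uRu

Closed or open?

Both q and ¬q appear at u.

Yes, closed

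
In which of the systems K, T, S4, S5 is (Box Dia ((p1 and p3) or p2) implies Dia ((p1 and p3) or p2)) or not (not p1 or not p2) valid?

T-tableau for the negation not ((Box Dia ((p1 and p3) or p2) implies Dia ((p1 and p3) or p2)) or not (not p1 or not p2)):
1. not ((Box Dia ((p1 and p3) or p2) implies Dia ((p1 and p3) or p2)) or not (not p1 or not p2)), w0
2. not (Box Dia ((p1 and p3) or p2) implies Dia ((p1 and p3) or p2)), w0
3. not p1 or not p2, w0
4. Box Dia ((p1 and p3) or p2), w0
5. not Dia ((p1 and p3) or p2), w0
6. Dia ((p1 and p3) or p2), w0
7. not ((p1 and p3) or p2), w0
8. not (p1 and p3), w0
9. not p2, w0
10. not p3, w0
11. (p1 and p3) or p2, w1
12. Dia ((p1 and p3) or p2), w1
13. not ((p1 and p3) or p2), w1
14. not (p1 and p3), w1
15. not p2, w1
16. p1 and p3, w1
17. p1, w1
18. p3, w1
19. not p3, w1
Accessibility: w0Rw0, w0Rw1, w1Rw1
Branch closes: p3 and not p3 both at w1.
Every branch closes (one shown): valid in T, hence also in S4, S5 (every theorem of T is a theorem of S4 and S5).
K-tableau for the negation not ((Box Dia ((p1 and p3) or p2) implies Dia ((p1 and p3) or p2)) or not (not p1 or not p2)):
1. not ((Box Dia ((p1 and p3) or p2) implies Dia ((p1 and p3) or p2)) or not (not p1 or not p2)), w0
2. not (Box Dia ((p1 and p3) or p2) implies Dia ((p1 and p3) or p2)), w0
3. not p1 or not p2, w0
4. Box Dia ((p1 and p3) or p2), w0
5. not Dia ((p1 and p3) or p2), w0
6. not p2, w0
Complete open branch: countermodel on a K-frame, so not valid in K.

T, S4, S5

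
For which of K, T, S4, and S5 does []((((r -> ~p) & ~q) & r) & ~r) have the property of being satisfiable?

K

K-tableau for the formula:
1. []((((r -> ~p) & ~q) & r) & ~r), u
Complete open branch: satisfiable in K.
T-tableau for the formula:
1. []((((r -> ~p) & ~q) & r) & ~r), u
2. (((r -> ~p) & ~q) & r) & ~r, u   [[]-rule on 1 via uRu]
3. ((r -> ~p) & ~q) & r, u   [&-rule on 2]
4. ~r, u   [&-rule on 2]
5. (r -> ~p) & ~q, u   [&-rule on 3]
6. r, u   [&-rule on 3]
Accessibility: uRu
Branch closes: r and ~r both at u.
Every branch closes (one shown): unsatisfiable in T, hence also in S4, S5 (every S4/S5-frame is a T-frame).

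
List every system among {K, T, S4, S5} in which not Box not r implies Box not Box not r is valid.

S4-tableau for the negation not (not Box not r implies Box not Box not r):
1. not (not Box not r implies Box not Box not r), 0
2. not Box not r, 0   [neg-implies-rule on 1]
3. not Box not Box not r, 0   [neg-implies-rule on 1]
4. r, 1   [neg-Box-rule on 2: fresh world 1, 0R1]
5. Box not r, 2   [neg-Box-rule on 3: fresh world 2, 0R2]
6. not r, 2   [Box-rule on 5 via 2R2]
Accessibility: 0R0, 0R1, 0R2, 1R1, 2R2
Complete open branch: countermodel on an S4-frame, so not valid in S4, nor in K, T (the same frame is also a K-frame and a T-frame).
S5-tableau for the negation not (not Box not r implies Box not Box not r):
1. not (not Box not r implies Box not Box not r), 0
2. not Box not r, 0   [neg-implies-rule on 1]
3. not Box not Box not r, 0   [neg-implies-rule on 1]
4. r, 1   [neg-Box-rule on 2: fresh world 1, 0R1]
5. Box not r, 2   [neg-Box-rule on 3: fresh world 2, 0R2]
6. not r, 0   [Box-rule on 5 via 2R0]
7. not r, 1   [Box-rule on 5 via 2R1]
Accessibility: 0R0, 0R1, 0R2, 1R0, 1R1, 1R2, 2R0, 2R1, 2R2
Branch closes: r and not r both at 1.
Every branch closes (one shown): valid in S5.

S5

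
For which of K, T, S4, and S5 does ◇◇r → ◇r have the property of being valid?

S4-tableau for the negation ¬(◇◇r → ◇r):
1. ¬(◇◇r → ◇r), 0
2. ◇◇r, 0
3. ¬◇r, 0
4. ¬r, 0
5. ◇r, 1
6. ¬r, 1
7. r, 2
8. ¬r, 2
Accessibility: 0R0, 0R1, 0R2, 1R1, 1R2, 2R2
Branch closes: r and ¬r both at 2.
Every branch closes (one shown): valid in S4, hence also in S5 (every theorem of S4 is a theorem of S5).
T-tableau for the negation ¬(◇◇r → ◇r):
1. ¬(◇◇r → ◇r), 0
2. ◇◇r, 0
3. ¬◇r, 0
4. ¬r, 0
5. ◇r, 1
6. ¬r, 1
7. r, 2
Accessibility: 0R0, 0R1, 1R1, 1R2, 2R2
Complete open branch: countermodel on a T-frame, so not valid in T, nor in K (the same frame is also a K-frame).

S4, S5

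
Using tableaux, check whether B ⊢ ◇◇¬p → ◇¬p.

Not valid

Tableau for the negation ¬(◇◇¬p → ◇¬p):
1. ¬(◇◇¬p → ◇¬p), w0
2. ◇◇¬p, w0   [¬→-rule on 1]
3. ¬◇¬p, w0   [¬→-rule on 1]
4. p, w0   [¬◇-rule on 3 via w0Rw0]
5. ◇¬p, w1   [◇-rule on 2: fresh world w1, w0Rw1]
6. p, w1   [¬◇-rule on 3 via w0Rw1]
7. ¬p, w2   [◇-rule on 5: fresh world w2, w1Rw2]
Accessibility: w0Rw0, w0Rw1, w1Rw0, w1Rw1, w1Rw2, w2Rw1, w2Rw2
The negation has an open branch (countermodel exists).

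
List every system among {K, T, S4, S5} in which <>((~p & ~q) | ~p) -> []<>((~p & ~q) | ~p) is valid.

S5

S5-tableau for the negation ~(<>((~p & ~q) | ~p) -> []<>((~p & ~q) | ~p)):
1. ~(<>((~p & ~q) | ~p) -> []<>((~p & ~q) | ~p)), 0
2. <>((~p & ~q) | ~p), 0
3. ~[]<>((~p & ~q) | ~p), 0
4. (~p & ~q) | ~p, 1
5. ~p & ~q, 1
6. ~p, 1
7. ~q, 1
8. ~<>((~p & ~q) | ~p), 2
9. ~((~p & ~q) | ~p), 0
10. ~(~p & ~q), 0
11. p, 0
12. ~((~p & ~q) | ~p), 1
13. ~(~p & ~q), 1
14. p, 1
Accessibility: 0R0, 0R1, 0R2, 1R0, 1R1, 1R2, 2R0, 2R1, 2R2
Branch closes: p and ~p both at 1.
Every branch closes (one shown): valid in S5.
S4-tableau for the negation ~(<>((~p & ~q) | ~p) -> []<>((~p & ~q) | ~p)):
1. ~(<>((~p & ~q) | ~p) -> []<>((~p & ~q) | ~p)), 0
2. <>((~p & ~q) | ~p), 0
3. ~[]<>((~p & ~q) | ~p), 0
4. (~p & ~q) | ~p, 1
5. ~p, 1
6. ~<>((~p & ~q) | ~p), 2
7. ~((~p & ~q) | ~p), 2
8. ~(~p & ~q), 2
9. p, 2
10. q, 2
Accessibility: 0R0, 0R1, 0R2, 1R1, 2R2
Complete open branch: countermodel on an S4-frame, so not valid in S4, nor in K, T (the same frame is also a K-frame and a T-frame).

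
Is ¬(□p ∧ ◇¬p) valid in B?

Tableau for the negation □p ∧ ◇¬p:
1. □p ∧ ◇¬p, u
2. □p, u   [∧-rule on 1]
3. ◇¬p, u   [∧-rule on 1]
4. p, u   [□-rule on 2 via uRu]
5. ¬p, v   [◇-rule on 3: fresh world v, uRv]
6. p, v   [□-rule on 2 via uRv]
Accessibility: uRu, uRv, vRu, vRv
Branch closes: p and ¬p both at v.
Every branch of the negation's tableau closes; the branch above is one of them.

Valid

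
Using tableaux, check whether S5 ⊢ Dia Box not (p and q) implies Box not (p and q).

Tableau for the negation not (Dia Box not (p and q) implies Box not (p and q)):
1. not (Dia Box not (p and q) implies Box not (p and q)), 0
2. Dia Box not (p and q), 0   [neg-implies-rule on 1]
3. not Box not (p and q), 0   [neg-implies-rule on 1]
4. Box not (p and q), 1   [Dia-rule on 2: fresh world 1, 0R1]
5. not (p and q), 0   [Box-rule on 4 via 1R0]
6. not (p and q), 1   [Box-rule on 4 via 1R1]
7. not q, 0   [neg-and-rule on 5 (branches; this branch)]
8. not q, 1   [neg-and-rule on 6 (branches; this branch)]
9. p and q, 2   [neg-Box-rule on 3: fresh world 2, 0R2]
10. p, 2   [and-rule on 9]
11. q, 2   [and-rule on 9]
12. not (p and q), 2   [Box-rule on 4 via 1R2]
13. not q, 2   [neg-and-rule on 12 (branches; this branch)]
Accessibility: 0R0, 0R1, 0R2, 1R0, 1R1, 1R2, 2R0, 2R1, 2R2
Branch closes: q and not q both at 2.
Every branch of the negation's tableau closes; the branch above is one of them.

Yes, valid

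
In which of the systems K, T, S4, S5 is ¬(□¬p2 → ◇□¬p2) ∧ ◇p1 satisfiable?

K

T-tableau for the formula:
1. ¬(□¬p2 → ◇□¬p2) ∧ ◇p1, 0
2. ¬(□¬p2 → ◇□¬p2), 0   [∧-rule on 1]
3. ◇p1, 0   [∧-rule on 1]
4. □¬p2, 0   [¬→-rule on 2]
5. ¬◇□¬p2, 0   [¬→-rule on 2]
6. ¬p2, 0   [□-rule on 4 via 0R0]
7. ¬□¬p2, 0   [¬◇-rule on 5 via 0R0]
8. p1, 1   [◇-rule on 3: fresh world 1, 0R1]
9. ¬p2, 1   [□-rule on 4 via 0R1]
10. ¬□¬p2, 1   [¬◇-rule on 5 via 0R1]
11. p2, 2   [¬□-rule on 7: fresh world 2, 0R2]
12. ¬p2, 2   [□-rule on 4 via 0R2]
Accessibility: 0R0, 0R1, 0R2, 1R1, 2R2
Branch closes: p2 and ¬p2 both at 2.
Every branch closes (one shown): unsatisfiable in T, hence also in S4, S5 (every S4/S5-frame is a T-frame).
K-tableau for the formula:
1. ¬(□¬p2 → ◇□¬p2) ∧ ◇p1, 0
2. ¬(□¬p2 → ◇□¬p2), 0   [∧-rule on 1]
3. ◇p1, 0   [∧-rule on 1]
4. □¬p2, 0   [¬→-rule on 2]
5. ¬◇□¬p2, 0   [¬→-rule on 2]
6. p1, 1   [◇-rule on 3: fresh world 1, 0R1]
7. ¬p2, 1   [□-rule on 4 via 0R1]
8. ¬□¬p2, 1   [¬◇-rule on 5 via 0R1]
9. p2, 2   [¬□-rule on 8: fresh world 2, 1R2]
Accessibility: 0R1, 1R2
Complete open branch: satisfiable in K.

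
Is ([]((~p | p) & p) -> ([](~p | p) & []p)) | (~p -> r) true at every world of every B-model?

Tableau for the negation ~(([]((~p | p) & p) -> ([](~p | p) & []p)) | (~p -> r)):
1. ~(([]((~p | p) & p) -> ([](~p | p) & []p)) | (~p -> r)), w0
2. ~([]((~p | p) & p) -> ([](~p | p) & []p)), w0
3. ~(~p -> r), w0
4. []((~p | p) & p), w0
5. ~([](~p | p) & []p), w0
6. ~p, w0
7. ~r, w0
8. (~p | p) & p, w0
9. ~p | p, w0
10. p, w0
Accessibility: w0Rw0
Branch closes: p and ~p both at w0.
Every branch of the negation's tableau closes; the branch above is one of them.

Valid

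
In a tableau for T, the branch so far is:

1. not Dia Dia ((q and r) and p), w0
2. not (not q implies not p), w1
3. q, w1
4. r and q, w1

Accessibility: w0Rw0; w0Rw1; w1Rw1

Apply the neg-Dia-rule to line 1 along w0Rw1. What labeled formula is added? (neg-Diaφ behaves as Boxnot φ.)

neg-Diaφ behaves as Boxnot φ: propagate the negated body to each accessible world.

not Dia ((q and r) and p), w1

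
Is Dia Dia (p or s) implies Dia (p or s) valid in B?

No, not valid

Tableau for the negation not (Dia Dia (p or s) implies Dia (p or s)):
1. not (Dia Dia (p or s) implies Dia (p or s)), 0
2. Dia Dia (p or s), 0
3. not Dia (p or s), 0
4. not (p or s), 0
5. not p, 0
6. not s, 0
7. Dia (p or s), 1
8. not (p or s), 1
9. not p, 1
10. not s, 1
11. p or s, 2
12. s, 2
Accessibility: 0R0, 0R1, 1R0, 1R1, 1R2, 2R1, 2R2
The negation has an open branch (countermodel exists).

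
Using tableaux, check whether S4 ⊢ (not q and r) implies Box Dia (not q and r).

Tableau for the negation not ((not q and r) implies Box Dia (not q and r)):
1. not ((not q and r) implies Box Dia (not q and r)), w0
2. not q and r, w0   [neg-implies-rule on 1]
3. not Box Dia (not q and r), w0   [neg-implies-rule on 1]
4. not q, w0   [and-rule on 2]
5. r, w0   [and-rule on 2]
6. not Dia (not q and r), w1   [neg-Box-rule on 3: fresh world w1, w0Rw1]
7. not (not q and r), w1   [neg-Dia-rule on 6 via w1Rw1]
8. not r, w1   [neg-and-rule on 7 (branches; this branch)]
Accessibility: w0Rw0, w0Rw1, w1Rw1
The negation has an open branch (countermodel exists).

Not valid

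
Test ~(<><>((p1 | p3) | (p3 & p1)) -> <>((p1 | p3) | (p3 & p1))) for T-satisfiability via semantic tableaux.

Yes, satisfiable

1. ~(<><>((p1 | p3) | (p3 & p1)) -> <>((p1 | p3) | (p3 & p1))), u
2. <><>((p1 | p3) | (p3 & p1)), u   [~->-rule on 1]
3. ~<>((p1 | p3) | (p3 & p1)), u   [~->-rule on 1]
4. ~((p1 | p3) | (p3 & p1)), u   [~<>-rule on 3 via uRu]
5. ~(p1 | p3), u   [~|-rule on 4]
6. ~(p3 & p1), u   [~|-rule on 4]
7. ~p1, u   [~|-rule on 5]
8. ~p3, u   [~|-rule on 5]
9. <>((p1 | p3) | (p3 & p1)), v   [<>-rule on 2: fresh world v, uRv]
10. ~((p1 | p3) | (p3 & p1)), v   [~<>-rule on 3 via uRv]
11. ~(p1 | p3), v   [~|-rule on 10]
12. ~(p3 & p1), v   [~|-rule on 10]
13. ~p1, v   [~|-rule on 11]
14. ~p3, v   [~|-rule on 11]
15. (p1 | p3) | (p3 & p1), w   [<>-rule on 9: fresh world w, vRw]
16. p3 & p1, w   [|-rule on 15 (branches; this branch)]
17. p3, w   [&-rule on 16]
18. p1, w   [&-rule on 16]
Accessibility: uRu, uRv, vRv, vRw, wRw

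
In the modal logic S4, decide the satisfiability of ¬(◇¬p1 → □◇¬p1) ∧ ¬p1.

1. ¬(◇¬p1 → □◇¬p1) ∧ ¬p1, u
2. ¬(◇¬p1 → □◇¬p1), u   [∧-rule on 1]
3. ¬p1, u   [∧-rule on 1]
4. ◇¬p1, u   [¬→-rule on 2]
5. ¬□◇¬p1, u   [¬→-rule on 2]
6. ¬p1, v   [◇-rule on 4: fresh world v, uRv]
7. ¬◇¬p1, w   [¬□-rule on 5: fresh world w, uRw]
8. p1, w   [¬◇-rule on 7 via wRw]
Accessibility: uRu, uRv, uRw, vRv, wRw

Satisfiable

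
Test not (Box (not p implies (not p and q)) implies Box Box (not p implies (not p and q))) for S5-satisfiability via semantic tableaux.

No, unsatisfiable

1. not (Box (not p implies (not p and q)) implies Box Box (not p implies (not p and q))), u
2. Box (not p implies (not p and q)), u   [neg-implies-rule on 1]
3. not Box Box (not p implies (not p and q)), u   [neg-implies-rule on 1]
4. not p implies (not p and q), u   [Box-rule on 2 via uRu]
5. not p and q, u   [implies-rule on 4 (branches; this branch)]
6. not p, u   [and-rule on 5]
7. q, u   [and-rule on 5]
8. not Box (not p implies (not p and q)), v   [neg-Box-rule on 3: fresh world v, uRv]
9. not p implies (not p and q), v   [Box-rule on 2 via uRv]
10. not p and q, v   [implies-rule on 9 (branches; this branch)]
11. not p, v   [and-rule on 10]
12. q, v   [and-rule on 10]
13. not (not p implies (not p and q)), w   [neg-Box-rule on 8: fresh world w, vRw]
14. not p, w   [neg-implies-rule on 13]
15. not (not p and q), w   [neg-implies-rule on 13]
16. not p implies (not p and q), w   [Box-rule on 2 via uRw]
17. not q, w   [neg-and-rule on 15 (branches; this branch)]
18. not p and q, w   [implies-rule on 16 (branches; this branch)]
19. q, w   [and-rule on 18]
Accessibility: uRu, uRv, uRw, vRu, vRv, vRw, wRu, wRv, wRw
Branch closes: q and not q both at w.
(One branch shown.) All branches close.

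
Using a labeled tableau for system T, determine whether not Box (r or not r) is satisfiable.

No, unsatisfiable

1. not Box (r or not r), u
2. not (r or not r), v
3. not r, v
4. r, v
Accessibility: uRu, uRv, vRv
Branch closes: r and not r both at v.
(One branch shown.) All branches close.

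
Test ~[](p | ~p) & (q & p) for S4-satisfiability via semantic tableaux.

1. ~[](p | ~p) & (q & p), w0
2. ~[](p | ~p), w0
3. q & p, w0
4. q, w0
5. p, w0
6. ~(p | ~p), w1
7. ~p, w1
8. p, w1
Accessibility: w0Rw0, w0Rw1, w1Rw1
Branch closes: p and ~p both at w1.
Every branch closes; the branch above is one of them.

Unsatisfiable (every branch closes)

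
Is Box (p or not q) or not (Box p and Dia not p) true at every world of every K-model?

Yes, valid

Tableau for the negation not (Box (p or not q) or not (Box p and Dia not p)):
1. not (Box (p or not q) or not (Box p and Dia not p)), 0
2. not Box (p or not q), 0
3. Box p and Dia not p, 0
4. Box p, 0
5. Dia not p, 0
6. not (p or not q), 1
7. not p, 1
8. q, 1
9. p, 1
Accessibility: 0R1
Branch closes: p and not p both at 1.
All branches of the negation close; one closing branch shown above.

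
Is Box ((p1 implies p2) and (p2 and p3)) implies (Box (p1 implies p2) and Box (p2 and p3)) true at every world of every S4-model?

Valid

Tableau for the negation not (Box ((p1 implies p2) and (p2 and p3)) implies (Box (p1 implies p2) and Box (p2 and p3))):
1. not (Box ((p1 implies p2) and (p2 and p3)) implies (Box (p1 implies p2) and Box (p2 and p3))), u
2. Box ((p1 implies p2) and (p2 and p3)), u   [neg-implies-rule on 1]
3. not (Box (p1 implies p2) and Box (p2 and p3)), u   [neg-implies-rule on 1]
4. (p1 implies p2) and (p2 and p3), u   [Box-rule on 2 via uRu]
5. p1 implies p2, u   [and-rule on 4]
6. p2 and p3, u   [and-rule on 4]
7. p2, u   [and-rule on 6]
8. p3, u   [and-rule on 6]
9. not Box (p2 and p3), u   [neg-and-rule on 3 (branches; this branch)]
10. not (p2 and p3), v   [neg-Box-rule on 9: fresh world v, uRv]
11. (p1 implies p2) and (p2 and p3), v   [Box-rule on 2 via uRv]
12. p1 implies p2, v   [and-rule on 11]
13. p2 and p3, v   [and-rule on 11]
14. p2, v   [and-rule on 13]
15. p3, v   [and-rule on 13]
16. not p3, v   [neg-and-rule on 10 (branches; this branch)]
Accessibility: uRu, uRv, vRv
Branch closes: p3 and not p3 both at v.
Every branch of the negation's tableau closes; the branch above is one of them.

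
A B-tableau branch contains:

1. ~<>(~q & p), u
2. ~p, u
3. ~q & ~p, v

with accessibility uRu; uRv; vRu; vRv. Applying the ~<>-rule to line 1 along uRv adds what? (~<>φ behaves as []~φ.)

~<>φ behaves as []~φ: propagate the negated body to each accessible world.

~(~q & p), v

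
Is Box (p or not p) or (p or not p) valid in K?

Tableau for the negation not (Box (p or not p) or (p or not p)):
1. not (Box (p or not p) or (p or not p)), w0
2. not Box (p or not p), w0
3. not (p or not p), w0
4. not p, w0
5. p, w0
Branch closes: p and not p both at w0.
All branches of the negation close; one closing branch shown above.

Valid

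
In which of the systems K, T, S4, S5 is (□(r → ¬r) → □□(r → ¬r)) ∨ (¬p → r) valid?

S4, S5

T-tableau for the negation ¬((□(r → ¬r) → □□(r → ¬r)) ∨ (¬p → r)):
1. ¬((□(r → ¬r) → □□(r → ¬r)) ∨ (¬p → r)), w0
2. ¬(□(r → ¬r) → □□(r → ¬r)), w0   [¬∨-rule on 1]
3. ¬(¬p → r), w0   [¬∨-rule on 1]
4. □(r → ¬r), w0   [¬→-rule on 2]
5. ¬□□(r → ¬r), w0   [¬→-rule on 2]
6. ¬p, w0   [¬→-rule on 3]
7. ¬r, w0   [¬→-rule on 3]
8. r → ¬r, w0   [□-rule on 4 via w0Rw0]
9. ¬□(r → ¬r), w1   [¬□-rule on 5: fresh world w1, w0Rw1]
10. r → ¬r, w1   [□-rule on 4 via w0Rw1]
11. ¬r, w1   [→-rule on 10 (branches; this branch)]
12. ¬(r → ¬r), w2   [¬□-rule on 9: fresh world w2, w1Rw2]
13. r, w2   [¬→-rule on 12]
Accessibility: w0Rw0, w0Rw1, w1Rw1, w1Rw2, w2Rw2
Complete open branch: countermodel on a T-frame, so not valid in T, nor in K (the same frame is also a K-frame).
S4-tableau for the negation ¬((□(r → ¬r) → □□(r → ¬r)) ∨ (¬p → r)):
1. ¬((□(r → ¬r) → □□(r → ¬r)) ∨ (¬p → r)), w0
2. ¬(□(r → ¬r) → □□(r → ¬r)), w0   [¬∨-rule on 1]
3. ¬(¬p → r), w0   [¬∨-rule on 1]
4. □(r → ¬r), w0   [¬→-rule on 2]
5. ¬□□(r → ¬r), w0   [¬→-rule on 2]
6. ¬p, w0   [¬→-rule on 3]
7. ¬r, w0   [¬→-rule on 3]
8. r → ¬r, w0   [□-rule on 4 via w0Rw0]
9. ¬□(r → ¬r), w1   [¬□-rule on 5: fresh world w1, w0Rw1]
10. r → ¬r, w1   [□-rule on 4 via w0Rw1]
11. ¬r, w1   [→-rule on 10 (branches; this branch)]
12. ¬(r → ¬r), w2   [¬□-rule on 9: fresh world w2, w1Rw2]
13. r, w2   [¬→-rule on 12]
14. r → ¬r, w2   [□-rule on 4 via w0Rw2]
15. ¬r, w2   [→-rule on 14 (branches; this branch)]
Accessibility: w0Rw0, w0Rw1, w0Rw2, w1Rw1, w1Rw2, w2Rw2
Branch closes: r and ¬r both at w2.
Every branch closes (one shown): valid in S4, hence also in S5 (every theorem of S4 is a theorem of S5).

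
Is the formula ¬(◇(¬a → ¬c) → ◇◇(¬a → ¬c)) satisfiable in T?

1. ¬(◇(¬a → ¬c) → ◇◇(¬a → ¬c)), w0
2. ◇(¬a → ¬c), w0
3. ¬◇◇(¬a → ¬c), w0
4. ¬◇(¬a → ¬c), w0
5. ¬(¬a → ¬c), w0
6. ¬a, w0
7. c, w0
8. ¬a → ¬c, w1
9. ¬◇(¬a → ¬c), w1
10. ¬(¬a → ¬c), w1
11. ¬a, w1
12. c, w1
13. ¬c, w1
Accessibility: w0Rw0, w0Rw1, w1Rw1
Branch closes: c and ¬c both at w1.
(One branch shown.) All branches close.

Unsatisfiable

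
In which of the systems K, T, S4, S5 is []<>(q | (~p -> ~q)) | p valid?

T-tableau for the negation ~([]<>(q | (~p -> ~q)) | p):
1. ~([]<>(q | (~p -> ~q)) | p), 0
2. ~[]<>(q | (~p -> ~q)), 0
3. ~p, 0
4. ~<>(q | (~p -> ~q)), 1
5. ~(q | (~p -> ~q)), 1
6. ~q, 1
7. ~(~p -> ~q), 1
8. ~p, 1
9. q, 1
Accessibility: 0R0, 0R1, 1R1
Branch closes: q and ~q both at 1.
Every branch closes (one shown): valid in T, hence also in S4, S5 (every theorem of T is a theorem of S4 and S5).
K-tableau for the negation ~([]<>(q | (~p -> ~q)) | p):
1. ~([]<>(q | (~p -> ~q)) | p), 0
2. ~[]<>(q | (~p -> ~q)), 0
3. ~p, 0
4. ~<>(q | (~p -> ~q)), 1
Accessibility: 0R1
Complete open branch: countermodel on a K-frame, so not valid in K.

T, S4, S5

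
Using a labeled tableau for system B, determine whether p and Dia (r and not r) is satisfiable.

1. p and Dia (r and not r), 0
2. p, 0
3. Dia (r and not r), 0
4. r and not r, 1
5. r, 1
6. not r, 1
Accessibility: 0R0, 0R1, 1R0, 1R1
Branch closes: r and not r both at 1.
Every branch closes; the branch above is one of them.

No, unsatisfiable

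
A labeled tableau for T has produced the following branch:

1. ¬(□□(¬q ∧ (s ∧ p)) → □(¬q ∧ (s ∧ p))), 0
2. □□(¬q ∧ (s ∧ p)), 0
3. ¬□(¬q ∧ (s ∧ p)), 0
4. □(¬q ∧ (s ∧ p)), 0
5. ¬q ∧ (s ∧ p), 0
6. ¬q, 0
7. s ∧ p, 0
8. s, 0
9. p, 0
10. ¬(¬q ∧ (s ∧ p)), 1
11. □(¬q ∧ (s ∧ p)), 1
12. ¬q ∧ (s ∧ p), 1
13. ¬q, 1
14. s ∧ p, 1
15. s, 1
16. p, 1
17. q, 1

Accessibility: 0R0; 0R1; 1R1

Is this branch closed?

Yes, closed

Both q and ¬q appear at 1.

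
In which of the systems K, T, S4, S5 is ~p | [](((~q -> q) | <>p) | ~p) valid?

T, S4, S5

K-tableau for the negation ~(~p | [](((~q -> q) | <>p) | ~p)):
1. ~(~p | [](((~q -> q) | <>p) | ~p)), u
2. p, u   [~|-rule on 1]
3. ~[](((~q -> q) | <>p) | ~p), u   [~|-rule on 1]
4. ~(((~q -> q) | <>p) | ~p), v   [~[]-rule on 3: fresh world v, uRv]
5. ~((~q -> q) | <>p), v   [~|-rule on 4]
6. p, v   [~|-rule on 4]
7. ~(~q -> q), v   [~|-rule on 5]
8. ~<>p, v   [~|-rule on 5]
9. ~q, v   [~->-rule on 7]
Accessibility: uRv
Complete open branch: countermodel on a K-frame, so not valid in K.
T-tableau for the negation ~(~p | [](((~q -> q) | <>p) | ~p)):
1. ~(~p | [](((~q -> q) | <>p) | ~p)), u
2. p, u   [~|-rule on 1]
3. ~[](((~q -> q) | <>p) | ~p), u   [~|-rule on 1]
4. ~(((~q -> q) | <>p) | ~p), v   [~[]-rule on 3: fresh world v, uRv]
5. ~((~q -> q) | <>p), v   [~|-rule on 4]
6. p, v   [~|-rule on 4]
7. ~(~q -> q), v   [~|-rule on 5]
8. ~<>p, v   [~|-rule on 5]
9. ~q, v   [~->-rule on 7]
10. ~p, v   [~<>-rule on 8 via vRv]
Accessibility: uRu, uRv, vRv
Branch closes: p and ~p both at v.
Every branch closes (one shown): valid in T, hence also in S4, S5 (every theorem of T is a theorem of S4 and S5).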